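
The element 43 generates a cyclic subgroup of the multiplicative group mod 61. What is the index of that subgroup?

1

The order of 43 must divide φ(61) = 61 − 1 = 60 = 2^2 · 3 · 5.
Divisors of 60: 1, 2, 3, 4, 5, 6, 10, 12, 15, 20, 30, 60.
Evaluate successive powers at the divisors of 60:
43^1 ≡ 43 (mod 61)
43^2 ≡ 19 (mod 61)
43^3 ≡ 24 (mod 61)
43^4 ≡ 56 (mod 61)
43^5 ≡ 29 (mod 61)
43^6 ≡ 27 (mod 61)
43^10 ≡ 48 (mod 61)
43^12 ≡ 58 (mod 61)
43^15 ≡ 50 (mod 61)
43^20 ≡ 47 (mod 61)
43^30 ≡ 60 (mod 61)
43^60 ≡ 1 (mod 61) ✓
So ord_61(43) = 60, hence |⟨43⟩| = 60.
Index = |(Z/61Z)^×| / |⟨43⟩| = 60 / 60 = 1.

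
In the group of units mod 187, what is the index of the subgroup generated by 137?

32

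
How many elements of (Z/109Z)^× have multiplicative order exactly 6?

2

φ(109) = 109 − 1 = 108 = 2^2 · 3^3.
In a cyclic group of order 108, there are φ(d) elements of order d for each divisor d of 108, and zero for non-divisors.
6 = 2 · 3 divides 108, and φ(6) = 2.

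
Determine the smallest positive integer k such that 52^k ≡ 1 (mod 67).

22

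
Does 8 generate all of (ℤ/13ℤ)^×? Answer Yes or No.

φ(13) = 13 − 1 = 12 = 2^2 · 3.
Test 8^(12/q) mod 13 for each prime factor q of 12:
8^6 ≡ 12 (mod 13)  [q = 2: ≢ 1 ✓]
8^4 ≡ 1 (mod 13)  [q = 3: ≡ 1 ✗]
8^4 ≡ 1 shows ord(8) | 4, strictly less than φ(13); not a primitive root.

No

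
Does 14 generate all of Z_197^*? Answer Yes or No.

No

φ(197) = 197 − 1 = 196 = 2^2 · 7^2.
It suffices to check that the order of 14 is not a proper divisor of 196: compute 14^(196/q) for q ∈ {2, 7}.
14^98 ≡ 196 (mod 197)  [q = 2: ≢ 1 ✓]
14^28 ≡ 1 (mod 197)  [q = 7: ≡ 1 ✗]
Since 14^28 ≡ 1, the order of 14 divides 28 < 196, so 14 is not a primitive root.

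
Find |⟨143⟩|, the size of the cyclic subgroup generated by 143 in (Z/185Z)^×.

By Lagrange's theorem, ord_185(143) divides φ(185) = φ(5·37) = (5−1)·(37−1) = 4·36 = 144 = 2^4 · 3^2.
Divisors of 144: 1, 2, 3, 4, 6, 8, 9, 12, 16, 18, 24, 36, 48, 72, 144.
Evaluate successive powers at the divisors of 144:
143^1 ≡ 143
143^2 ≡ 99
143^3 ≡ 97
143^4 ≡ 181
143^6 ≡ 159
143^8 ≡ 16
143^9 ≡ 68
143^12 ≡ 121
143^16 ≡ 71
143^18 ≡ 184
143^24 ≡ 26
143^36 ≡ 1
Hence ord(143) = 36.

36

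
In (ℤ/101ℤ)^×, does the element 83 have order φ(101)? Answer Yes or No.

φ(101) = 101 − 1 = 100 = 2^2 · 5^2.
Test 83^(100/q) mod 101 for each prime factor q of 100:
83^50 ≡ 100 (mod 101)  [q = 2: ≢ 1 ✓]
83^20 ≡ 84 (mod 101)  [q = 5: ≢ 1 ✓]
None equal 1, so ord_101(83) = 100: 83 is a primitive root.

Yes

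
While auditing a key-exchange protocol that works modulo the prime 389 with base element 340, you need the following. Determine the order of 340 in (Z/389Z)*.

194

Since 340 ∈ (Z/389Z)^×, its order divides φ(389) = 389 − 1 = 388 = 2^2 · 97.
Divisors of 388: 1, 2, 4, 97, 194, 388.
Test each divisor d:
340^1 ≡ 340 (mod 389)
340^2 ≡ 67 (mod 389)
340^4 ≡ 210 (mod 389)
340^97 ≡ 388 (mod 389)
340^194 ≡ 1 (mod 389) ✓
The smallest such exponent is 194, so the order of 340 is 194.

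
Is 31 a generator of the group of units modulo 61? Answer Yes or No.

φ(61) = 61 − 1 = 60 = 2^2 · 3 · 5.
31 is a primitive root mod 61 iff 31^(φ(61)/q) ≢ 1 for every prime q | φ(61), i.e. q ∈ {2, 3, 5}.
31^30 ≡ 60 (mod 61)  [q = 2: ≢ 1 ✓]
31^20 ≡ 13 (mod 61)  [q = 3: ≢ 1 ✓]
31^12 ≡ 34 (mod 61)  [q = 5: ≢ 1 ✓]
All checks pass, so 31 has order 60 and is a primitive root modulo 61.

Yes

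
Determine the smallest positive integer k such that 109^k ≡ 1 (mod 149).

By Lagrange's theorem, ord_149(109) divides φ(149) = 149 − 1 = 148 = 2^2 · 37.
Divisors of 148: 1, 2, 4, 37, 74, 148.
Evaluate successive powers at the divisors of 148:
109^1 ≡ 109 (mod 149)
109^2 ≡ 110 (mod 149)
109^4 ≡ 31 (mod 149)
109^37 ≡ 105 (mod 149)
109^74 ≡ 148 (mod 149)
109^148 ≡ 1 (mod 149) ✓
So ord_149(109) = 148.

148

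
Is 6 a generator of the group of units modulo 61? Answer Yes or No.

Yes

φ(61) = 61 − 1 = 60 = 2^2 · 3 · 5.
6 is a primitive root mod 61 iff 6^(φ(61)/q) ≢ 1 for every prime q | φ(61), i.e. q ∈ {2, 3, 5}.
6^30 ≡ 60 (mod 61)  [q = 2: ≢ 1 ✓]
6^20 ≡ 47 (mod 61)  [q = 3: ≢ 1 ✓]
6^12 ≡ 20 (mod 61)  [q = 5: ≢ 1 ✓]
None equal 1, so ord_61(6) = 60: 6 is a primitive root.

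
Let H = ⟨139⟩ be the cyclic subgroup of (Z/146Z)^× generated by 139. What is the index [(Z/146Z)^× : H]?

ord(139) | φ(146) = φ(2)·φ(73) = 1·72 = 72 = 2^3 · 3^2.
Divisors of 72: 1, 2, 3, 4, 6, 8, 9, 12, 18, 24, 36, 72.
Evaluate successive powers at the divisors of 72:
139^1 ≡ 139 (mod 146)
139^2 ≡ 49 (mod 146)
139^3 ≡ 95 (mod 146)
139^4 ≡ 65 (mod 146)
139^6 ≡ 119 (mod 146)
139^8 ≡ 137 (mod 146)
139^9 ≡ 63 (mod 146)
139^12 ≡ 145 (mod 146)
139^18 ≡ 27 (mod 146)
139^24 ≡ 1 (mod 146) ✓
Thus |⟨139⟩| = ord(139) = 24.
The index is φ(146) / ord(139) = 72 / 24 = 3.

3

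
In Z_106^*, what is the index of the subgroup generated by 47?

The order of 47 must divide φ(106) = φ(2)·φ(53) = 1·52 = 52 = 2^2 · 13.
Divisors of 52: 1, 2, 4, 13, 26, 52.
Evaluate successive powers at the divisors of 52:
47^1 ≡ 47 (mod 106)
47^2 ≡ 89 (mod 106)
47^4 ≡ 77 (mod 106)
47^13 ≡ 1 (mod 106) ✓
Thus |⟨47⟩| = ord(47) = 13.
The index is φ(106) / ord(47) = 52 / 13 = 4.

4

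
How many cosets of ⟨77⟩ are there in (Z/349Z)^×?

By Lagrange's theorem, ord_349(77) divides φ(349) = 349 − 1 = 348 = 2^2 · 3 · 29.
Divisors of 348: 1, 2, 3, 4, 6, 12, 29, 58, 87, 116, 174, 348.
Compute 77^d (mod 349) for the divisors d until we hit 1:
77^1 ≡ 77 (mod 349)
77^2 ≡ 345 (mod 349)
77^3 ≡ 41 (mod 349)
77^4 ≡ 16 (mod 349)
77^6 ≡ 285 (mod 349)
77^12 ≡ 257 (mod 349)
77^29 ≡ 226 (mod 349)
77^58 ≡ 122 (mod 349)
77^87 ≡ 1 (mod 349) ✓
So ord_349(77) = 87, hence |⟨77⟩| = 87.
[(Z/349Z)^× : ⟨77⟩] = 348/87 = 4.

4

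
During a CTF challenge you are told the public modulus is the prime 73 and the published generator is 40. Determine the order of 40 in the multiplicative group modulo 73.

72

The order of 40 must divide φ(73) = 73 − 1 = 72 = 2^3 · 3^2.
Divisors of 72: 1, 2, 3, 4, 6, 8, 9, 12, 18, 24, 36, 72.
Test each divisor d:
40^1 ≡ 40
40^2 ≡ 67
40^3 ≡ 52
40^4 ≡ 36
40^6 ≡ 3
40^8 ≡ 55
40^9 ≡ 10
40^12 ≡ 9
40^18 ≡ 27
40^24 ≡ 8
40^36 ≡ 72
40^72 ≡ 1
Therefore the multiplicative order of 40 modulo 73 is 72.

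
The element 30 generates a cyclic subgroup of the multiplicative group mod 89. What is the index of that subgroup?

1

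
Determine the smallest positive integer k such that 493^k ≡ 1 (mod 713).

330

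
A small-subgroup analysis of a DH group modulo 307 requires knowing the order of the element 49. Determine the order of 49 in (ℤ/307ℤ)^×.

153

Since 49 ∈ (Z/307Z)^×, its order divides φ(307) = 307 − 1 = 306 = 2 · 3^2 · 17.
Divisors of 306: 1, 2, 3, 6, 9, 17, 18, 34, 51, 102, 153, 306.
Check 49^d mod 307 for each divisor in increasing order:
49^1 ≡ 49 (mod 307)
49^2 ≡ 252 (mod 307)
49^3 ≡ 68 (mod 307)
49^6 ≡ 19 (mod 307)
49^9 ≡ 64 (mod 307)
49^17 ≡ 46 (mod 307)
49^18 ≡ 105 (mod 307)
49^34 ≡ 274 (mod 307)
49^51 ≡ 17 (mod 307)
49^102 ≡ 289 (mod 307)
49^153 ≡ 1 (mod 307) ✓
Hence ord(49) = 153.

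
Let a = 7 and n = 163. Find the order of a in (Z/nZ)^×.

By Lagrange's theorem, ord_163(7) divides φ(163) = 163 − 1 = 162 = 2 · 3^4.
Divisors of 162: 1, 2, 3, 6, 9, 18, 27, 54, 81, 162.
Evaluate successive powers at the divisors of 162:
7^1 ≡ 7 (mod 163)
7^2 ≡ 49 (mod 163)
7^3 ≡ 17 (mod 163)
7^6 ≡ 126 (mod 163)
7^9 ≡ 23 (mod 163)
7^18 ≡ 40 (mod 163)
7^27 ≡ 105 (mod 163)
7^54 ≡ 104 (mod 163)
7^81 ≡ 162 (mod 163)
7^162 ≡ 1 (mod 163) ✓
Therefore the multiplicative order of 7 modulo 163 is 162.

162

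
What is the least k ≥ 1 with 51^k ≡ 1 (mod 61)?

ord(51) | φ(61) = 61 − 1 = 60 = 2^2 · 3 · 5.
Divisors of 60: 1, 2, 3, 4, 5, 6, 10, 12, 15, 20, 30, 60.
Compute 51^d (mod 61) for the divisors d until we hit 1:
51^1 ≡ 51 (mod 61)
51^2 ≡ 39 (mod 61)
51^3 ≡ 37 (mod 61)
51^4 ≡ 57 (mod 61)
51^5 ≡ 40 (mod 61)
51^6 ≡ 27 (mod 61)
51^10 ≡ 14 (mod 61)
51^12 ≡ 58 (mod 61)
51^15 ≡ 11 (mod 61)
51^20 ≡ 13 (mod 61)
51^30 ≡ 60 (mod 61)
51^60 ≡ 1 (mod 61) ✓
Hence ord(51) = 60.

60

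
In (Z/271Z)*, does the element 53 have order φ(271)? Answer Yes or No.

φ(271) = 271 − 1 = 270 = 2 · 3^3 · 5.
53 is a primitive root mod 271 iff 53^(φ(271)/q) ≢ 1 for every prime q | φ(271), i.e. q ∈ {2, 3, 5}.
53^135 ≡ 1 (mod 271)  [q = 2: ≡ 1 ✗]
53^90 ≡ 28 (mod 271)  [q = 3: ≢ 1 ✓]
53^54 ≡ 10 (mod 271)  [q = 5: ≢ 1 ✓]
53^135 ≡ 1 shows ord(53) | 135, strictly less than φ(271); not a primitive root.

No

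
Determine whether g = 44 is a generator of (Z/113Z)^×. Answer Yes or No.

φ(113) = 113 − 1 = 112 = 2^4 · 7.
It suffices to check that the order of 44 is not a proper divisor of 112: compute 44^(112/q) for q ∈ {2, 7}.
44^56 ≡ 1 (mod 113)  [q = 2: ≡ 1 ✗]
44^16 ≡ 1 (mod 113)  [q = 7: ≡ 1 ✗]
The check at q = 2 fails, so 44 generates a proper subgroup.

No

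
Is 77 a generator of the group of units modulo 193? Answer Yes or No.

Yes

φ(193) = 193 − 1 = 192 = 2^6 · 3.
It suffices to check that the order of 77 is not a proper divisor of 192: compute 77^(192/q) for q ∈ {2, 3}.
77^96 ≡ 192 (mod 193)  [q = 2: ≢ 1 ✓]
77^64 ≡ 108 (mod 193)  [q = 3: ≢ 1 ✓]
Every test exponent gives a nontrivial residue, hence 77 generates the full group.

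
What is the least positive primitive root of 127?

3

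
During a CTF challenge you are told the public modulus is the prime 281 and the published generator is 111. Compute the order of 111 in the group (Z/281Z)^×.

35

Since 111 ∈ (Z/281Z)^×, its order divides φ(281) = 281 − 1 = 280 = 2^3 · 5 · 7.
Divisors of 280: 1, 2, 4, 5, 7, 8, 10, 14, 20, 28, 35, 40, 56, 70, 140, 280.
Compute 111^d (mod 281) for the divisors d until we hit 1:
111^1 ≡ 111
111^2 ≡ 238
111^4 ≡ 163
111^5 ≡ 109
111^7 ≡ 90
111^8 ≡ 155
111^10 ≡ 79
111^14 ≡ 232
111^20 ≡ 59
111^28 ≡ 153
111^35 ≡ 1
So ord_281(111) = 35.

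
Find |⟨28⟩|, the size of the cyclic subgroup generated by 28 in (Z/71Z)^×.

70

By Lagrange's theorem, ord_71(28) divides φ(71) = 71 − 1 = 70 = 2 · 5 · 7.
Divisors of 70: 1, 2, 5, 7, 10, 14, 35, 70.
Check 28^d mod 71 for each divisor in increasing order:
28^1 ≡ 28 (mod 71)
28^2 ≡ 3 (mod 71)
28^5 ≡ 39 (mod 71)
28^7 ≡ 46 (mod 71)
28^10 ≡ 30 (mod 71)
28^14 ≡ 57 (mod 71)
28^35 ≡ 70 (mod 71)
28^70 ≡ 1 (mod 71) ✓
Therefore the multiplicative order of 28 modulo 71 is 70.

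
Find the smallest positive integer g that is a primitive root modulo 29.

2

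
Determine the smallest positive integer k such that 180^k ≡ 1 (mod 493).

112

The order of 180 must divide φ(493) = φ(17·29) = (17−1)·(29−1) = 16·28 = 448 = 2^6 · 7.
Divisors of 448: 1, 2, 4, 7, 8, 14, 16, 28, 32, 56, 64, 112, 224, 448.
Test each divisor d:
180^1 ≡ 180 (mod 493)
180^2 ≡ 355 (mod 493)
180^4 ≡ 310 (mod 493)
180^7 ≡ 260 (mod 493)
180^8 ≡ 458 (mod 493)
180^14 ≡ 59 (mod 493)
180^16 ≡ 239 (mod 493)
180^28 ≡ 30 (mod 493)
180^32 ≡ 426 (mod 493)
180^56 ≡ 407 (mod 493)
180^64 ≡ 52 (mod 493)
180^112 ≡ 1 (mod 493) ✓
Hence ord(180) = 112.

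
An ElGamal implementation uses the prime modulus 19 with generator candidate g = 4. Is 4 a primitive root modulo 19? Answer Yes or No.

φ(19) = 19 − 1 = 18 = 2 · 3^2.
4 is a primitive root mod 19 iff 4^(φ(19)/q) ≢ 1 for every prime q | φ(19), i.e. q ∈ {2, 3}.
4^9 ≡ 1 (mod 19)  [q = 2: ≡ 1 ✗]
4^6 ≡ 11 (mod 19)  [q = 3: ≢ 1 ✓]
Since 4^9 ≡ 1, the order of 4 divides 9 < 18, so 4 is not a primitive root.

No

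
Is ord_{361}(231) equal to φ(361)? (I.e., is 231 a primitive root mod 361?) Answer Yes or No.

Yes

φ(361) = φ(19^2) = 19·(19−1) = 342 = 2 · 3^2 · 19.
231 is a primitive root mod 361 iff 231^(φ(361)/q) ≢ 1 for every prime q | φ(361), i.e. q ∈ {2, 3, 19}.
231^171 ≡ 360 (mod 361)  [q = 2: ≢ 1 ✓]
231^114 ≡ 292 (mod 361)  [q = 3: ≢ 1 ✓]
231^18 ≡ 267 (mod 361)  [q = 19: ≢ 1 ✓]
Every test exponent gives a nontrivial residue, hence 231 generates the full group.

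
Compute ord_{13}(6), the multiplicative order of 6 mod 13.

12

ord(6) | φ(13) = 13 − 1 = 12 = 2^2 · 3.
Divisors of 12: 1, 2, 3, 4, 6, 12.
Test each divisor d:
6^1 ≡ 6 (mod 13)
6^2 ≡ 10 (mod 13)
6^3 ≡ 8 (mod 13)
6^4 ≡ 9 (mod 13)
6^6 ≡ 12 (mod 13)
6^12 ≡ 1 (mod 13) ✓
The smallest such exponent is 12, so the order of 6 is 12.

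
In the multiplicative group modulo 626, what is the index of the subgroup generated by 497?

The order of 497 must divide φ(626) = φ(2)·φ(313) = 1·312 = 312 = 2^3 · 3 · 13.
Divisors of 312: 1, 2, 3, 4, 6, 8, 12, 13, 24, 26, 39, 52, 78, 104, 156, 312.
Test each divisor d:
497^1 ≡ 497
497^2 ≡ 365
497^3 ≡ 491
497^4 ≡ 513
497^6 ≡ 71
497^8 ≡ 249
497^12 ≡ 33
497^13 ≡ 125
497^24 ≡ 463
497^26 ≡ 601
497^39 ≡ 5
497^52 ≡ 625
497^78 ≡ 25
497^104 ≡ 1
So ord_626(497) = 104, hence |⟨497⟩| = 104.
Index = |(Z/626Z)^×| / |⟨497⟩| = 312 / 104 = 3.

3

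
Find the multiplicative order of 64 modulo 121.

55

Since 64 ∈ (Z/121Z)^×, its order divides φ(121) = φ(11^2) = 11·(11−1) = 110 = 2 · 5 · 11.
Divisors of 110: 1, 2, 5, 10, 11, 22, 55, 110.
Compute 64^d (mod 121) for the divisors d until we hit 1:
64^1 ≡ 64
64^2 ≡ 103
64^5 ≡ 45
64^10 ≡ 89
64^11 ≡ 9
64^22 ≡ 81
64^55 ≡ 1
Hence ord(64) = 55.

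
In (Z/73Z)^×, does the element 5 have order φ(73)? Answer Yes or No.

φ(73) = 73 − 1 = 72 = 2^3 · 3^2.
Test 5^(72/q) mod 73 for each prime factor q of 72:
5^36 ≡ 72 (mod 73)  [q = 2: ≢ 1 ✓]
5^24 ≡ 8 (mod 73)  [q = 3: ≢ 1 ✓]
Every test exponent gives a nontrivial residue, hence 5 generates the full group.

Yes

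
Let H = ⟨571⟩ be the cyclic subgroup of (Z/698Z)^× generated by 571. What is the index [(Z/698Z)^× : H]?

Since 571 ∈ (Z/698Z)^×, its order divides φ(698) = φ(2)·φ(349) = 1·348 = 348 = 2^2 · 3 · 29.
Divisors of 348: 1, 2, 3, 4, 6, 12, 29, 58, 87, 116, 174, 348.
Check 571^d mod 698 for each divisor in increasing order:
571^1 ≡ 571
571^2 ≡ 75
571^3 ≡ 247
571^4 ≡ 41
571^6 ≡ 283
571^12 ≡ 517
571^29 ≡ 485
571^58 ≡ 697
571^87 ≡ 213
571^116 ≡ 1
Thus |⟨571⟩| = ord(571) = 116.
The index is φ(698) / ord(571) = 348 / 116 = 3.

3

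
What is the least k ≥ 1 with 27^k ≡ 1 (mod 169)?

13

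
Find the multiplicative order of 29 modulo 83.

41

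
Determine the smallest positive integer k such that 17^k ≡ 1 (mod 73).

24

By Lagrange's theorem, ord_73(17) divides φ(73) = 73 − 1 = 72 = 2^3 · 3^2.
Divisors of 72: 1, 2, 3, 4, 6, 8, 9, 12, 18, 24, 36, 72.
Compute 17^d (mod 73) for the divisors d until we hit 1:
17^1 ≡ 17 (mod 73)
17^2 ≡ 70 (mod 73)
17^3 ≡ 22 (mod 73)
17^4 ≡ 9 (mod 73)
17^6 ≡ 46 (mod 73)
17^8 ≡ 8 (mod 73)
17^9 ≡ 63 (mod 73)
17^12 ≡ 72 (mod 73)
17^18 ≡ 27 (mod 73)
17^24 ≡ 1 (mod 73) ✓
So ord_73(17) = 24.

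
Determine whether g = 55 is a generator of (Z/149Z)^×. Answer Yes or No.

φ(149) = 149 − 1 = 148 = 2^2 · 37.
An element g generates (Z/149Z)^× iff g^(148/q) ≢ 1 (mod 149) for each prime q ∈ {2, 37}.
55^74 ≡ 148 (mod 149)  [q = 2: ≢ 1 ✓]
55^4 ≡ 88 (mod 149)  [q = 37: ≢ 1 ✓]
None equal 1, so ord_149(55) = 148: 55 is a primitive root.

Yes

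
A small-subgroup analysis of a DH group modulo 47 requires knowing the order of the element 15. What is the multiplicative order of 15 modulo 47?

Since 15 ∈ (Z/47Z)^×, its order divides φ(47) = 47 − 1 = 46 = 2 · 23.
Divisors of 46: 1, 2, 23, 46.
Check 15^d mod 47 for each divisor in increasing order:
15^1 ≡ 15
15^2 ≡ 37
15^23 ≡ 46
15^46 ≡ 1
Hence ord(15) = 46.

46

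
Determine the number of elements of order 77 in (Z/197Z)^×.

φ(197) = 197 − 1 = 196 = 2^2 · 7^2.
In a cyclic group of order 196, there are φ(d) elements of order d for each divisor d of 196, and zero for non-divisors.
Here 196 is not a multiple of 77, so there are no elements of order 77.

0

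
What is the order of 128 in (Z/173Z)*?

ord(128) | φ(173) = 173 − 1 = 172 = 2^2 · 43.
Divisors of 172: 1, 2, 4, 43, 86, 172.
Compute 128^d (mod 173) for the divisors d until we hit 1:
128^1 ≡ 128 (mod 173)
128^2 ≡ 122 (mod 173)
128^4 ≡ 6 (mod 173)
128^43 ≡ 93 (mod 173)
128^86 ≡ 172 (mod 173)
128^172 ≡ 1 (mod 173) ✓
Hence ord(128) = 172.

172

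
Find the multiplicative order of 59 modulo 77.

By Lagrange's theorem, ord_77(59) divides φ(77) = φ(7·11) = (7−1)·(11−1) = 6·10 = 60 = 2^2 · 3 · 5.
Divisors of 60: 1, 2, 3, 4, 5, 6, 10, 12, 15, 20, 30, 60.
Compute 59^d (mod 77) for the divisors d until we hit 1:
59^1 ≡ 59 (mod 77)
59^2 ≡ 16 (mod 77)
59^3 ≡ 20 (mod 77)
59^4 ≡ 25 (mod 77)
59^5 ≡ 12 (mod 77)
59^6 ≡ 15 (mod 77)
59^10 ≡ 67 (mod 77)
59^12 ≡ 71 (mod 77)
59^15 ≡ 34 (mod 77)
59^20 ≡ 23 (mod 77)
59^30 ≡ 1 (mod 77) ✓
Hence ord(59) = 30.

30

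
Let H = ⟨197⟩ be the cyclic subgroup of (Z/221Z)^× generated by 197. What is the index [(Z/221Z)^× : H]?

4

By Lagrange's theorem, ord_221(197) divides φ(221) = φ(13·17) = (13−1)·(17−1) = 12·16 = 192 = 2^6 · 3.
Divisors of 192: 1, 2, 3, 4, 6, 8, 12, 16, 24, 32, 48, 64, 96, 192.
Check 197^d mod 221 for each divisor in increasing order:
197^1 ≡ 197 (mod 221)
197^2 ≡ 134 (mod 221)
197^3 ≡ 99 (mod 221)
197^4 ≡ 55 (mod 221)
197^6 ≡ 77 (mod 221)
197^8 ≡ 152 (mod 221)
197^12 ≡ 183 (mod 221)
197^16 ≡ 120 (mod 221)
197^24 ≡ 118 (mod 221)
197^32 ≡ 35 (mod 221)
197^48 ≡ 1 (mod 221) ✓
So ord_221(197) = 48, hence |⟨197⟩| = 48.
Index = |(Z/221Z)^×| / |⟨197⟩| = 192 / 48 = 4.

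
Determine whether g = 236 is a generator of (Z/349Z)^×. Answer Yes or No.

φ(349) = 349 − 1 = 348 = 2^2 · 3 · 29.
Test 236^(348/q) mod 349 for each prime factor q of 348:
236^174 ≡ 348 (mod 349)  [q = 2: ≢ 1 ✓]
236^116 ≡ 226 (mod 349)  [q = 3: ≢ 1 ✓]
236^12 ≡ 110 (mod 349)  [q = 29: ≢ 1 ✓]
None equal 1, so ord_349(236) = 348: 236 is a primitive root.

Yes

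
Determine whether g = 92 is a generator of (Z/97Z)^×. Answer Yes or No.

φ(97) = 97 − 1 = 96 = 2^5 · 3.
It suffices to check that the order of 92 is not a proper divisor of 96: compute 92^(96/q) for q ∈ {2, 3}.
92^48 ≡ 96 (mod 97)  [q = 2: ≢ 1 ✓]
92^32 ≡ 35 (mod 97)  [q = 3: ≢ 1 ✓]
All checks pass, so 92 has order 96 and is a primitive root modulo 97.

Yes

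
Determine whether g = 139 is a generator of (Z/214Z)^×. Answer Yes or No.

φ(214) = φ(2)·φ(107) = 1·106 = 106 = 2 · 53.
Test 139^(106/q) mod 214 for each prime factor q of 106:
139^53 ≡ 213 (mod 214)  [q = 2: ≢ 1 ✓]
139^2 ≡ 61 (mod 214)  [q = 53: ≢ 1 ✓]
Every test exponent gives a nontrivial residue, hence 139 generates the full group.

Yes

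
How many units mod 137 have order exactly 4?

φ(137) = 137 − 1 = 136 = 2^3 · 17.
Since (Z/137Z)^× is cyclic of order 136, the number of elements of order d is φ(d) when d | 136 and 0 otherwise.
4 = 2^2 divides 136, and φ(4) = 2.

2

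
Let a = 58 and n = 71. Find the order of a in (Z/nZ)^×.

35

By Lagrange's theorem, ord_71(58) divides φ(71) = 71 − 1 = 70 = 2 · 5 · 7.
Divisors of 70: 1, 2, 5, 7, 10, 14, 35, 70.
Check 58^d mod 71 for each divisor in increasing order:
58^1 ≡ 58
58^2 ≡ 27
58^5 ≡ 37
58^7 ≡ 5
58^10 ≡ 20
58^14 ≡ 25
58^35 ≡ 1
Therefore the multiplicative order of 58 modulo 71 is 35.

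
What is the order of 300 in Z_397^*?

ord(300) | φ(397) = 397 − 1 = 396 = 2^2 · 3^2 · 11.
Divisors of 396: 1, 2, 3, 4, 6, 9, 11, 12, 18, 22, 33, 36, 44, 66, 99, 132, 198, 396.
Test each divisor d:
300^1 ≡ 300
300^2 ≡ 278
300^3 ≡ 30
300^4 ≡ 266
300^6 ≡ 106
300^9 ≡ 4
300^11 ≡ 318
300^12 ≡ 120
300^18 ≡ 16
300^22 ≡ 286
300^33 ≡ 35
300^36 ≡ 256
300^44 ≡ 14
300^66 ≡ 34
300^99 ≡ 396
300^132 ≡ 362
300^198 ≡ 1
Therefore the multiplicative order of 300 modulo 397 is 198.

198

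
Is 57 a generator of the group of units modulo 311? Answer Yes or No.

Yes

φ(311) = 311 − 1 = 310 = 2 · 5 · 31.
An element g generates (Z/311Z)^× iff g^(310/q) ≢ 1 (mod 311) for each prime q ∈ {2, 5, 31}.
57^155 ≡ 310 (mod 311)  [q = 2: ≢ 1 ✓]
57^62 ≡ 36 (mod 311)  [q = 5: ≢ 1 ✓]
57^10 ≡ 250 (mod 311)  [q = 31: ≢ 1 ✓]
None equal 1, so ord_311(57) = 310: 57 is a primitive root.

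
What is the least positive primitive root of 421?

2

φ(421) = 421 − 1 = 420 = 2^2 · 3 · 5 · 7.
Test candidates g = 2, 3, … against the prime factors q ∈ {2, 3, 5, 7} of φ(421): g is a generator iff g^(420/q) ≢ 1 for every such q.
g = 2: 2^210 ≡ 420; 2^140 ≡ 400; 2^84 ≡ 279; 2^60 ≡ 370 — none is 1, so 2 is a primitive root.
So 2 is the smallest generator of (Z/421Z)^×.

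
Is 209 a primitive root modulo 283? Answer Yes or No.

Yes

φ(283) = 283 − 1 = 282 = 2 · 3 · 47.
It suffices to check that the order of 209 is not a proper divisor of 282: compute 209^(282/q) for q ∈ {2, 3, 47}.
209^141 ≡ 282 (mod 283)  [q = 2: ≢ 1 ✓]
209^94 ≡ 44 (mod 283)  [q = 3: ≢ 1 ✓]
209^6 ≡ 175 (mod 283)  [q = 47: ≢ 1 ✓]
All checks pass, so 209 has order 282 and is a primitive root modulo 283.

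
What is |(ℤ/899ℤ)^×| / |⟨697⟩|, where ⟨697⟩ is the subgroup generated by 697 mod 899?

84

Since 697 ∈ (Z/899Z)^×, its order divides φ(899) = φ(29·31) = (29−1)·(31−1) = 28·30 = 840 = 2^3 · 3 · 5 · 7.
Divisors of 840: 1, 2, 3, 4, 5, 6, 7, 8, 10, 12, 14, 15, 20, 21, 24, 28, 30, 35, 40, 42, 56, 60, 70, 84, 105, 120, 140, 168, 210, 280, 420, 840.
Test each divisor d:
697^1 ≡ 697 (mod 899)
697^2 ≡ 349 (mod 899)
697^3 ≡ 523 (mod 899)
697^4 ≡ 436 (mod 899)
697^5 ≡ 30 (mod 899)
697^6 ≡ 233 (mod 899)
697^7 ≡ 581 (mod 899)
697^8 ≡ 407 (mod 899)
697^10 ≡ 1 (mod 899) ✓
Thus |⟨697⟩| = ord(697) = 10.
The index is φ(899) / ord(697) = 840 / 10 = 84.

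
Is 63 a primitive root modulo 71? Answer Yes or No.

Yes

φ(71) = 71 − 1 = 70 = 2 · 5 · 7.
An element g generates (Z/71Z)^× iff g^(70/q) ≢ 1 (mod 71) for each prime q ∈ {2, 5, 7}.
63^35 ≡ 70 (mod 71)  [q = 2: ≢ 1 ✓]
63^14 ≡ 57 (mod 71)  [q = 5: ≢ 1 ✓]
63^10 ≡ 20 (mod 71)  [q = 7: ≢ 1 ✓]
Every test exponent gives a nontrivial residue, hence 63 generates the full group.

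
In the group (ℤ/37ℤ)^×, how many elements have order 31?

0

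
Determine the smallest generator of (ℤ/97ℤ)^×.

5

φ(97) = 97 − 1 = 96 = 2^5 · 3.
Test candidates g = 2, 3, … against the prime factors q ∈ {2, 3} of φ(97): g is a generator iff g^(96/q) ≢ 1 for every such q.
g = 2: 2^48 ≡ 1 — hits 1, so not a primitive root.
g = 3: 3^48 ≡ 1 — hits 1, so not a primitive root.
g = 4: 4^48 ≡ 1 — hits 1, so not a primitive root.
g = 5: 5^48 ≡ 96; 5^32 ≡ 35 — none is 1, so 5 is a primitive root.
The smallest primitive root modulo 97 is 5.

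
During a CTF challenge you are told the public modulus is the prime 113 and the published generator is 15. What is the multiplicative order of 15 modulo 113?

4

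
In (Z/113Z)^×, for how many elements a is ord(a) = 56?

24

φ(113) = 113 − 1 = 112 = 2^4 · 7.
(Z/113Z)^× is cyclic (|G| = 112); a cyclic group of order m has exactly φ(d) elements of each order d | m, and none otherwise.
56 = 2^3 · 7 divides 112, and φ(56) = 24.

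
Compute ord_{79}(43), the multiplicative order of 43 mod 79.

78

ord(43) | φ(79) = 79 − 1 = 78 = 2 · 3 · 13.
Divisors of 78: 1, 2, 3, 6, 13, 26, 39, 78.
Test each divisor d:
43^1 ≡ 43
43^2 ≡ 32
43^3 ≡ 33
43^6 ≡ 62
43^13 ≡ 24
43^26 ≡ 23
43^39 ≡ 78
43^78 ≡ 1
So ord_79(43) = 78.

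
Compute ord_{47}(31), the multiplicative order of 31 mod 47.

46

The order of 31 must divide φ(47) = 47 − 1 = 46 = 2 · 23.
Divisors of 46: 1, 2, 23, 46.
Test each divisor d:
31^1 ≡ 31
31^2 ≡ 21
31^23 ≡ 46
31^46 ≡ 1
Hence ord(31) = 46.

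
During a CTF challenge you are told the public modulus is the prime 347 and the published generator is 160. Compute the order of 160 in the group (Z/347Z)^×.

173

Since 160 ∈ (Z/347Z)^×, its order divides φ(347) = 347 − 1 = 346 = 2 · 173.
Divisors of 346: 1, 2, 173, 346.
Compute 160^d (mod 347) for the divisors d until we hit 1:
160^1 ≡ 160 (mod 347)
160^2 ≡ 269 (mod 347)
160^173 ≡ 1 (mod 347) ✓
Therefore the multiplicative order of 160 modulo 347 is 173.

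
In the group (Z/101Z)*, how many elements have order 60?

φ(101) = 101 − 1 = 100 = 2^2 · 5^2.
(Z/101Z)^× is cyclic (|G| = 100); a cyclic group of order m has exactly φ(d) elements of each order d | m, and none otherwise.
Since 60 ∤ 100, the count is 0.

0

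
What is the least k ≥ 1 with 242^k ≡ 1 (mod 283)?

ord(242) | φ(283) = 283 − 1 = 282 = 2 · 3 · 47.
Divisors of 282: 1, 2, 3, 6, 47, 94, 141, 282.
Evaluate successive powers at the divisors of 282:
242^1 ≡ 242
242^2 ≡ 266
242^3 ≡ 131
242^6 ≡ 181
242^47 ≡ 239
242^94 ≡ 238
242^141 ≡ 282
242^282 ≡ 1
The smallest such exponent is 282, so the order of 242 is 282.

282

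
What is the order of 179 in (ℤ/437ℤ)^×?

Since 179 ∈ (Z/437Z)^×, its order divides φ(437) = φ(19·23) = (19−1)·(23−1) = 18·22 = 396 = 2^2 · 3^2 · 11.
Divisors of 396: 1, 2, 3, 4, 6, 9, 11, 12, 18, 22, 33, 36, 44, 66, 99, 132, 198, 396.
Test each divisor d:
179^1 ≡ 179 (mod 437)
179^2 ≡ 140 (mod 437)
179^3 ≡ 151 (mod 437)
179^4 ≡ 372 (mod 437)
179^6 ≡ 77 (mod 437)
179^9 ≡ 265 (mod 437)
179^11 ≡ 392 (mod 437)
179^12 ≡ 248 (mod 437)
179^18 ≡ 305 (mod 437)
179^22 ≡ 277 (mod 437)
179^33 ≡ 208 (mod 437)
179^36 ≡ 381 (mod 437)
179^44 ≡ 254 (mod 437)
179^66 ≡ 1 (mod 437) ✓
Therefore the multiplicative order of 179 modulo 437 is 66.

66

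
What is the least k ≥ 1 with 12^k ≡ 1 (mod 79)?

26

ord(12) | φ(79) = 79 − 1 = 78 = 2 · 3 · 13.
Divisors of 78: 1, 2, 3, 6, 13, 26, 39, 78.
Compute 12^d (mod 79) for the divisors d until we hit 1:
12^1 ≡ 12 (mod 79)
12^2 ≡ 65 (mod 79)
12^3 ≡ 69 (mod 79)
12^6 ≡ 21 (mod 79)
12^13 ≡ 78 (mod 79)
12^26 ≡ 1 (mod 79) ✓
So ord_79(12) = 26.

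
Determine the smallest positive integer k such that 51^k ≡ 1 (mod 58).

By Lagrange's theorem, ord_58(51) divides φ(58) = φ(2)·φ(29) = 1·28 = 28 = 2^2 · 7.
Divisors of 28: 1, 2, 4, 7, 14, 28.
Evaluate successive powers at the divisors of 28:
51^1 ≡ 51 (mod 58)
51^2 ≡ 49 (mod 58)
51^4 ≡ 23 (mod 58)
51^7 ≡ 57 (mod 58)
51^14 ≡ 1 (mod 58) ✓
Therefore the multiplicative order of 51 modulo 58 is 14.

14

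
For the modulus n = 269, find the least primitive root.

2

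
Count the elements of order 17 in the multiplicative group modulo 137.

16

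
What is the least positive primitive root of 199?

φ(199) = 199 − 1 = 198 = 2 · 3^2 · 11.
Test candidates g = 2, 3, … against the prime factors q ∈ {2, 3, 11} of φ(199): g is a generator iff g^(198/q) ≢ 1 for every such q.
g = 2: 2^99 ≡ 1 — hits 1, so not a primitive root.
g = 3: 3^99 ≡ 198; 3^66 ≡ 106; 3^18 ≡ 125 — none is 1, so 3 is a primitive root.
The smallest primitive root modulo 199 is 3.

3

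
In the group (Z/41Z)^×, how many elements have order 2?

φ(41) = 41 − 1 = 40 = 2^3 · 5.
In a cyclic group of order 40, there are φ(d) elements of order d for each divisor d of 40, and zero for non-divisors.
2 | 40, and φ(2) = 2 − 1 = 1.

1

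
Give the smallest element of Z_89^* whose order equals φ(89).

φ(89) = 89 − 1 = 88 = 2^3 · 11.
Test candidates g = 2, 3, … against the prime factors q ∈ {2, 11} of φ(89): g is a generator iff g^(88/q) ≢ 1 for every such q.
g = 2: 2^44 ≡ 1 — hits 1, so not a primitive root.
g = 3: 3^44 ≡ 88; 3^8 ≡ 64 — none is 1, so 3 is a primitive root.
The smallest primitive root modulo 89 is 3.

3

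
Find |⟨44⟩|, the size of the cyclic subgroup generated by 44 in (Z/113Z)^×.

8

Since 44 ∈ (Z/113Z)^×, its order divides φ(113) = 113 − 1 = 112 = 2^4 · 7.
Divisors of 112: 1, 2, 4, 7, 8, 14, 16, 28, 56, 112.
Compute 44^d (mod 113) for the divisors d until we hit 1:
44^1 ≡ 44 (mod 113)
44^2 ≡ 15 (mod 113)
44^4 ≡ 112 (mod 113)
44^7 ≡ 18 (mod 113)
44^8 ≡ 1 (mod 113) ✓
So ord_113(44) = 8.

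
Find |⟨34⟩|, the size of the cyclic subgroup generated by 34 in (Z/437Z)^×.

ord(34) | φ(437) = φ(19·23) = (19−1)·(23−1) = 18·22 = 396 = 2^2 · 3^2 · 11.
Divisors of 396: 1, 2, 3, 4, 6, 9, 11, 12, 18, 22, 33, 36, 44, 66, 99, 132, 198, 396.
Evaluate successive powers at the divisors of 396:
34^1 ≡ 34 (mod 437)
34^2 ≡ 282 (mod 437)
34^3 ≡ 411 (mod 437)
34^4 ≡ 427 (mod 437)
34^6 ≡ 239 (mod 437)
34^9 ≡ 341 (mod 437)
34^11 ≡ 22 (mod 437)
34^12 ≡ 311 (mod 437)
34^18 ≡ 39 (mod 437)
34^22 ≡ 47 (mod 437)
34^33 ≡ 160 (mod 437)
34^36 ≡ 210 (mod 437)
34^44 ≡ 24 (mod 437)
34^66 ≡ 254 (mod 437)
34^99 ≡ 436 (mod 437)
34^132 ≡ 277 (mod 437)
34^198 ≡ 1 (mod 437) ✓
Therefore the multiplicative order of 34 modulo 437 is 198.

198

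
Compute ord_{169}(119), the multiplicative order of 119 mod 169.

By Lagrange's theorem, ord_169(119) divides φ(169) = φ(13^2) = 13·(13−1) = 156 = 2^2 · 3 · 13.
Divisors of 156: 1, 2, 3, 4, 6, 12, 13, 26, 39, 52, 78, 156.
Test each divisor d:
119^1 ≡ 119
119^2 ≡ 134
119^3 ≡ 60
119^4 ≡ 42
119^6 ≡ 51
119^12 ≡ 66
119^13 ≡ 80
119^26 ≡ 147
119^39 ≡ 99
119^52 ≡ 146
119^78 ≡ 168
119^156 ≡ 1
The smallest such exponent is 156, so the order of 119 is 156.

156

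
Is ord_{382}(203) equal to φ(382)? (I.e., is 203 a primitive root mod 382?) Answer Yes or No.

φ(382) = φ(2)·φ(191) = 1·190 = 190 = 2 · 5 · 19.
203 is a primitive root mod 382 iff 203^(φ(382)/q) ≢ 1 for every prime q | φ(382), i.e. q ∈ {2, 5, 19}.
203^95 ≡ 1 (mod 382)  [q = 2: ≡ 1 ✗]
203^38 ≡ 49 (mod 382)  [q = 5: ≢ 1 ✓]
203^10 ≡ 153 (mod 382)  [q = 19: ≢ 1 ✓]
203^95 ≡ 1 shows ord(203) | 95, strictly less than φ(382); not a primitive root.

No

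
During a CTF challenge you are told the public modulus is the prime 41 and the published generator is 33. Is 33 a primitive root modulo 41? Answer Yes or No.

φ(41) = 41 − 1 = 40 = 2^3 · 5.
33 is a primitive root mod 41 iff 33^(φ(41)/q) ≢ 1 for every prime q | φ(41), i.e. q ∈ {2, 5}.
33^20 ≡ 1 (mod 41)  [q = 2: ≡ 1 ✗]
33^8 ≡ 16 (mod 41)  [q = 5: ≢ 1 ✓]
Since 33^20 ≡ 1, the order of 33 divides 20 < 40, so 33 is not a primitive root.

No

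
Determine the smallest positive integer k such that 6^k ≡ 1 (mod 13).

12

ord(6) | φ(13) = 13 − 1 = 12 = 2^2 · 3.
Divisors of 12: 1, 2, 3, 4, 6, 12.
Check 6^d mod 13 for each divisor in increasing order:
6^1 ≡ 6 (mod 13)
6^2 ≡ 10 (mod 13)
6^3 ≡ 8 (mod 13)
6^4 ≡ 9 (mod 13)
6^6 ≡ 12 (mod 13)
6^12 ≡ 1 (mod 13) ✓
So ord_13(6) = 12.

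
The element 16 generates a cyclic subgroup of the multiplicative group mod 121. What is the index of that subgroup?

2

ord(16) | φ(121) = φ(11^2) = 11·(11−1) = 110 = 2 · 5 · 11.
Divisors of 110: 1, 2, 5, 10, 11, 22, 55, 110.
Compute 16^d (mod 121) for the divisors d until we hit 1:
16^1 ≡ 16 (mod 121)
16^2 ≡ 14 (mod 121)
16^5 ≡ 111 (mod 121)
16^10 ≡ 100 (mod 121)
16^11 ≡ 27 (mod 121)
16^22 ≡ 3 (mod 121)
16^55 ≡ 1 (mod 121) ✓
So ord_121(16) = 55, hence |⟨16⟩| = 55.
[(Z/121Z)^× : ⟨16⟩] = 110/55 = 2.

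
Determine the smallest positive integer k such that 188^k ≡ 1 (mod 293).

292

ord(188) | φ(293) = 293 − 1 = 292 = 2^2 · 73.
Divisors of 292: 1, 2, 4, 73, 146, 292.
Evaluate successive powers at the divisors of 292:
188^1 ≡ 188 (mod 293)
188^2 ≡ 184 (mod 293)
188^4 ≡ 161 (mod 293)
188^73 ≡ 138 (mod 293)
188^146 ≡ 292 (mod 293)
188^292 ≡ 1 (mod 293) ✓
The smallest such exponent is 292, so the order of 188 is 292.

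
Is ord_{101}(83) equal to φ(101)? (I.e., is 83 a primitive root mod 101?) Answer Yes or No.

φ(101) = 101 − 1 = 100 = 2^2 · 5^2.
Test 83^(100/q) mod 101 for each prime factor q of 100:
83^50 ≡ 100 (mod 101)  [q = 2: ≢ 1 ✓]
83^20 ≡ 84 (mod 101)  [q = 5: ≢ 1 ✓]
All checks pass, so 83 has order 100 and is a primitive root modulo 101.

Yes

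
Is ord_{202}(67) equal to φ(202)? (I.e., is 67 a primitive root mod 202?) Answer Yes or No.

φ(202) = φ(2)·φ(101) = 1·100 = 100 = 2^2 · 5^2.
Test 67^(100/q) mod 202 for each prime factor q of 100:
67^50 ≡ 201 (mod 202)  [q = 2: ≢ 1 ✓]
67^20 ≡ 95 (mod 202)  [q = 5: ≢ 1 ✓]
None equal 1, so ord_202(67) = 100: 67 is a primitive root.

Yes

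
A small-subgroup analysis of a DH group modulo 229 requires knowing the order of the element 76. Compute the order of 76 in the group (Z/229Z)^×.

By Lagrange's theorem, ord_229(76) divides φ(229) = 229 − 1 = 228 = 2^2 · 3 · 19.
Divisors of 228: 1, 2, 3, 4, 6, 12, 19, 38, 57, 76, 114, 228.
Check 76^d mod 229 for each divisor in increasing order:
76^1 ≡ 76 (mod 229)
76^2 ≡ 51 (mod 229)
76^3 ≡ 212 (mod 229)
76^4 ≡ 82 (mod 229)
76^6 ≡ 60 (mod 229)
76^12 ≡ 165 (mod 229)
76^19 ≡ 135 (mod 229)
76^38 ≡ 134 (mod 229)
76^57 ≡ 228 (mod 229)
76^76 ≡ 94 (mod 229)
76^114 ≡ 1 (mod 229) ✓
Hence ord(76) = 114.

114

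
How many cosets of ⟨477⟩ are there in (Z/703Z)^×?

The order of 477 must divide φ(703) = φ(19·37) = (19−1)·(37−1) = 18·36 = 648 = 2^3 · 3^4.
Divisors of 648: 1, 2, 3, 4, 6, 8, 9, 12, 18, 24, 27, 36, 54, 72, 81, 108, 162, 216, 324, 648.
Evaluate successive powers at the divisors of 648:
477^1 ≡ 477 (mod 703)
477^2 ≡ 460 (mod 703)
477^3 ≡ 84 (mod 703)
477^4 ≡ 700 (mod 703)
477^6 ≡ 26 (mod 703)
477^8 ≡ 9 (mod 703)
477^9 ≡ 75 (mod 703)
477^12 ≡ 676 (mod 703)
477^18 ≡ 1 (mod 703) ✓
So ord_703(477) = 18, hence |⟨477⟩| = 18.
Index = |(Z/703Z)^×| / |⟨477⟩| = 648 / 18 = 36.

36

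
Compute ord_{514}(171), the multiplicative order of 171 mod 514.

256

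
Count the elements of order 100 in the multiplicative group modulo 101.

φ(101) = 101 − 1 = 100 = 2^2 · 5^2.
(Z/101Z)^× is cyclic (|G| = 100); a cyclic group of order m has exactly φ(d) elements of each order d | m, and none otherwise.
100 = 2^2 · 5^2 divides 100, and φ(100) = 40.

40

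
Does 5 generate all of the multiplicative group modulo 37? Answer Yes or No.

Yes

φ(37) = 37 − 1 = 36 = 2^2 · 3^2.
Test 5^(36/q) mod 37 for each prime factor q of 36:
5^18 ≡ 36 (mod 37)  [q = 2: ≢ 1 ✓]
5^12 ≡ 10 (mod 37)  [q = 3: ≢ 1 ✓]
Every test exponent gives a nontrivial residue, hence 5 generates the full group.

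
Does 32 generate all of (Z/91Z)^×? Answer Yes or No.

91 = 7 · 13 is a product of two distinct odd primes, so (Z/91Z)^× ≅ (Z/7Z)^× × (Z/13Z)^× is not cyclic.
No primitive root modulo 91 exists; in particular 32 is not one.

No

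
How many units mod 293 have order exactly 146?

72

φ(293) = 293 − 1 = 292 = 2^2 · 73.
Since (Z/293Z)^× is cyclic of order 292, the number of elements of order d is φ(d) when d | 292 and 0 otherwise.
146 = 2 · 73 divides 292, and φ(146) = 72.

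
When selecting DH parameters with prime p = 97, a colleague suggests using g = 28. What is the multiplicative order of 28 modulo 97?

32

ord(28) | φ(97) = 97 − 1 = 96 = 2^5 · 3.
Divisors of 96: 1, 2, 3, 4, 6, 8, 12, 16, 24, 32, 48, 96.
Evaluate successive powers at the divisors of 96:
28^1 ≡ 28
28^2 ≡ 8
28^3 ≡ 30
28^4 ≡ 64
28^6 ≡ 27
28^8 ≡ 22
28^12 ≡ 50
28^16 ≡ 96
28^24 ≡ 75
28^32 ≡ 1
Hence ord(28) = 32.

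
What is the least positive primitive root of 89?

3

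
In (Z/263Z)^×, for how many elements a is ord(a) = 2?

1

φ(263) = 263 − 1 = 262 = 2 · 131.
In a cyclic group of order 262, there are φ(d) elements of order d for each divisor d of 262, and zero for non-divisors.
2 | 262, and φ(2) = 2 − 1 = 1.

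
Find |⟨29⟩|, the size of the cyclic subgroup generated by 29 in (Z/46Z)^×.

11

By Lagrange's theorem, ord_46(29) divides φ(46) = φ(2)·φ(23) = 1·22 = 22 = 2 · 11.
Divisors of 22: 1, 2, 11, 22.
Compute 29^d (mod 46) for the divisors d until we hit 1:
29^1 ≡ 29 (mod 46)
29^2 ≡ 13 (mod 46)
29^11 ≡ 1 (mod 46) ✓
Therefore the multiplicative order of 29 modulo 46 is 11.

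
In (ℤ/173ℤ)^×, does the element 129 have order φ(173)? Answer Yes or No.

Yes

φ(173) = 173 − 1 = 172 = 2^2 · 43.
It suffices to check that the order of 129 is not a proper divisor of 172: compute 129^(172/q) for q ∈ {2, 43}.
129^86 ≡ 172 (mod 173)  [q = 2: ≢ 1 ✓]
129^4 ≡ 51 (mod 173)  [q = 43: ≢ 1 ✓]
Every test exponent gives a nontrivial residue, hence 129 generates the full group.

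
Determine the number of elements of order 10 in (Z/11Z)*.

φ(11) = 11 − 1 = 10 = 2 · 5.
(Z/11Z)^× is cyclic (|G| = 10); a cyclic group of order m has exactly φ(d) elements of each order d | m, and none otherwise.
10 = 2 · 5 divides 10, and φ(10) = 4.

4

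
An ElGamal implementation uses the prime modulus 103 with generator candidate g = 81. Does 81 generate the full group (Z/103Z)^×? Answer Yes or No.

φ(103) = 103 − 1 = 102 = 2 · 3 · 17.
81 is a primitive root mod 103 iff 81^(φ(103)/q) ≢ 1 for every prime q | φ(103), i.e. q ∈ {2, 3, 17}.
81^51 ≡ 1 (mod 103)  [q = 2: ≡ 1 ✗]
81^34 ≡ 1 (mod 103)  [q = 3: ≡ 1 ✗]
81^6 ≡ 79 (mod 103)  [q = 17: ≢ 1 ✓]
The check at q = 2 fails, so 81 generates a proper subgroup.

No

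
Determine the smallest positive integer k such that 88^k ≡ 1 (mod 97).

24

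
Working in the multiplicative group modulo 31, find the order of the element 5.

ord(5) | φ(31) = 31 − 1 = 30 = 2 · 3 · 5.
Divisors of 30: 1, 2, 3, 5, 6, 10, 15, 30.
Check 5^d mod 31 for each divisor in increasing order:
5^1 ≡ 5 (mod 31)
5^2 ≡ 25 (mod 31)
5^3 ≡ 1 (mod 31) ✓
Therefore the multiplicative order of 5 modulo 31 is 3.

3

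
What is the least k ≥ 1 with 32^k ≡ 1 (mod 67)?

ord(32) | φ(67) = 67 − 1 = 66 = 2 · 3 · 11.
Divisors of 66: 1, 2, 3, 6, 11, 22, 33, 66.
Compute 32^d (mod 67) for the divisors d until we hit 1:
32^1 ≡ 32 (mod 67)
32^2 ≡ 19 (mod 67)
32^3 ≡ 5 (mod 67)
32^6 ≡ 25 (mod 67)
32^11 ≡ 30 (mod 67)
32^22 ≡ 29 (mod 67)
32^33 ≡ 66 (mod 67)
32^66 ≡ 1 (mod 67) ✓
Therefore the multiplicative order of 32 modulo 67 is 66.

66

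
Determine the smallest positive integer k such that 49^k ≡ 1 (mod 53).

13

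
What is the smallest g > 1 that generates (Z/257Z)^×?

φ(257) = 257 − 1 = 256 = 2^8.
Test candidates g = 2, 3, … against the prime factors q ∈ {2} of φ(257): g is a generator iff g^(256/q) ≢ 1 for every such q.
g = 2: 2^128 ≡ 1 — hits 1, so not a primitive root.
g = 3: 3^128 ≡ 256 — none is 1, so 3 is a primitive root.
Hence the least primitive root of 257 is 3.

3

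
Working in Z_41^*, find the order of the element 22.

40

The order of 22 must divide φ(41) = 41 − 1 = 40 = 2^3 · 5.
Divisors of 40: 1, 2, 4, 5, 8, 10, 20, 40.
Check 22^d mod 41 for each divisor in increasing order:
22^1 ≡ 22
22^2 ≡ 33
22^4 ≡ 23
22^5 ≡ 14
22^8 ≡ 37
22^10 ≡ 32
22^20 ≡ 40
22^40 ≡ 1
Hence ord(22) = 40.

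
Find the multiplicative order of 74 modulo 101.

100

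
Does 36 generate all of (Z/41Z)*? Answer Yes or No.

φ(41) = 41 − 1 = 40 = 2^3 · 5.
Test 36^(40/q) mod 41 for each prime factor q of 40:
36^20 ≡ 1 (mod 41)  [q = 2: ≡ 1 ✗]
36^8 ≡ 18 (mod 41)  [q = 5: ≢ 1 ✓]
Since 36^20 ≡ 1, the order of 36 divides 20 < 40, so 36 is not a primitive root.

No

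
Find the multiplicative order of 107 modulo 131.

13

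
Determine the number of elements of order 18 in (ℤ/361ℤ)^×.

6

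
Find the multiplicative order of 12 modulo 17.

16

ord(12) | φ(17) = 17 − 1 = 16 = 2^4.
Divisors of 16: 1, 2, 4, 8, 16.
Check 12^d mod 17 for each divisor in increasing order:
12^1 ≡ 12 (mod 17)
12^2 ≡ 8 (mod 17)
12^4 ≡ 13 (mod 17)
12^8 ≡ 16 (mod 17)
12^16 ≡ 1 (mod 17) ✓
Hence ord(12) = 16.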